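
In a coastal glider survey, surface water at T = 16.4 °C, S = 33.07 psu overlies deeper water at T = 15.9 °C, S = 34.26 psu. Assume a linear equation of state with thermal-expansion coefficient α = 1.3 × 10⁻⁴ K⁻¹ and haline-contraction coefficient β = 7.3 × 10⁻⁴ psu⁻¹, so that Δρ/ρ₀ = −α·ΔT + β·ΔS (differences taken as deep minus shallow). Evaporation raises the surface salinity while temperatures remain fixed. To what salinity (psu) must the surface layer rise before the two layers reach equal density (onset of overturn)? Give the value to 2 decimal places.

Neutral buoyancy requires −α(T_deep − T_surf) + β(S_deep − S_surf′) = 0.
S_surf′ = S_deep − (α/β)·ΔT = 34.26 − (1.3 × 10⁻⁴/7.3 × 10⁻⁴)·(-0.5) = 34.3490 psu.
Increase required: 34.3490 − 33.07 = 1.2790 psu.

34.35 psu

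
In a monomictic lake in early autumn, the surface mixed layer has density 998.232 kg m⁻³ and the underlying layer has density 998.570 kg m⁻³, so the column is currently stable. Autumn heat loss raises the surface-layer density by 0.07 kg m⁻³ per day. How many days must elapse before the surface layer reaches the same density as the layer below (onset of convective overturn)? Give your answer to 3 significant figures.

Density deficit of the surface layer: 998.570 − 998.232 = 0.338 kg m⁻³.
Required change = 0.338 / 0.07 = 4.83 days.

4.83 days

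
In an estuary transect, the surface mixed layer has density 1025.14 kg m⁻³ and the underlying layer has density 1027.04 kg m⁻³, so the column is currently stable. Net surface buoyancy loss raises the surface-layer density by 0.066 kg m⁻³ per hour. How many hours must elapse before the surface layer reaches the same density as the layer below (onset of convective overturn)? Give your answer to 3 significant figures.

Density deficit of the surface layer: 1027.04 − 1025.14 = 1.9 kg m⁻³.
Required change = 1.9 / 0.066 = 28.8 hours.

28.8 hours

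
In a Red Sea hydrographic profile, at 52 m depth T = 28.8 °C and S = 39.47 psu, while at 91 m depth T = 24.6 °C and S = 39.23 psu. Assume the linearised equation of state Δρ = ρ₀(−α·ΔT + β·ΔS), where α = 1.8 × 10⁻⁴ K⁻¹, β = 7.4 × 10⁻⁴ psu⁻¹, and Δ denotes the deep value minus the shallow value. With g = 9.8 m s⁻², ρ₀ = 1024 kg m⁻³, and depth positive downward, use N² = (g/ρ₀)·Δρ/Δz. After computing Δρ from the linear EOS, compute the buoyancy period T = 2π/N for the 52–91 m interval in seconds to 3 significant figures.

ΔT = -4.2 K, ΔS = -0.24 psu (deep − shallow).
Δρ/ρ₀ = −αΔT + βΔS = 7.56 × 10⁻⁴ − 1.776 × 10⁻⁴ = 5.784 × 10⁻⁴, so Δρ ≈ 0.5923 kg m⁻³.
N² = (g/ρ₀)·Δρ/Δz = g·(Δρ/ρ₀)/Δz = 9.8 × 5.784 × 10⁻⁴ / 39 = 1.4534 × 10⁻⁴ s⁻².
N = √(1.4534 × 10⁻⁴) = 0.012056 rad s⁻¹ → T = 2π/N = 521.17 s ≈ 521 s.

521 s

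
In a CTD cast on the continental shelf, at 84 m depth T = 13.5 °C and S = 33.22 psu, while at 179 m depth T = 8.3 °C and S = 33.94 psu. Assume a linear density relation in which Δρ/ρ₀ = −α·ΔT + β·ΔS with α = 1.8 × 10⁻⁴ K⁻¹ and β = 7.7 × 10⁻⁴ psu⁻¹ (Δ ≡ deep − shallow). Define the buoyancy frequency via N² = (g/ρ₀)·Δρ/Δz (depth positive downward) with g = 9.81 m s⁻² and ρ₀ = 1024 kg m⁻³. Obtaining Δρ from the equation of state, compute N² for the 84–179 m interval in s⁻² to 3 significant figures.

ΔT = -5.2 K, ΔS = +0.72 psu (deep − shallow).
Δρ/ρ₀ = −αΔT + βΔS = 9.36 × 10⁻⁴ + 5.544 × 10⁻⁴ = 1.4904 × 10⁻³, so Δρ ≈ 1.526 kg m⁻³.
N² = (g/ρ₀)·Δρ/Δz = g·(Δρ/ρ₀)/Δz = 9.81 × 1.4904 × 10⁻³ / 95 = 1.5390 × 10⁻⁴ s⁻² ≈ 1.54 × 10⁻⁴ s⁻².

1.54 × 10⁻⁴ s⁻²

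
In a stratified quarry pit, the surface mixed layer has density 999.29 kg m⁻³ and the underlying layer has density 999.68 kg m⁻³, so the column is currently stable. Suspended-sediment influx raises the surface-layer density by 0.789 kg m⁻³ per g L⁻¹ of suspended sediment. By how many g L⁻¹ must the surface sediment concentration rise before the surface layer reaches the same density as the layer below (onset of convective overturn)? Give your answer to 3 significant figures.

0.494 g L⁻¹

Density deficit of the surface layer: 999.68 − 999.29 = 0.39 kg m⁻³.
Required change = 0.39 / 0.789 = 0.494 g L⁻¹.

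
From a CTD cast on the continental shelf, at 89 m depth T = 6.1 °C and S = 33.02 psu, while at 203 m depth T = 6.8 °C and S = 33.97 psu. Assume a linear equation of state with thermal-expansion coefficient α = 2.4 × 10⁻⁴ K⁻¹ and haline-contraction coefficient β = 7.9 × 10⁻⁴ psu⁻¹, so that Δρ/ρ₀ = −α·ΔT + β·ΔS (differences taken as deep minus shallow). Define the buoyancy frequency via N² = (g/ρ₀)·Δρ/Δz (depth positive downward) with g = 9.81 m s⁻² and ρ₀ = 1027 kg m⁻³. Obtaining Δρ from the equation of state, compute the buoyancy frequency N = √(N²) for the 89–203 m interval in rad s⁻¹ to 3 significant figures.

7.08 × 10⁻³ rad s⁻¹

ΔT = +0.7 K, ΔS = +0.95 psu (deep − shallow).
Δρ/ρ₀ = −αΔT + βΔS = -1.68 × 10⁻⁴ + 7.505 × 10⁻⁴ = 5.825 × 10⁻⁴, so Δρ ≈ 0.5982 kg m⁻³.
N² = (g/ρ₀)·Δρ/Δz = g·(Δρ/ρ₀)/Δz = 9.81 × 5.825 × 10⁻⁴ / 114 = 5.0126 × 10⁻⁵ s⁻².
N = √(5.0126 × 10⁻⁵) = 7.0800 × 10⁻³ rad s⁻¹ ≈ 7.08 × 10⁻³ rad s⁻¹.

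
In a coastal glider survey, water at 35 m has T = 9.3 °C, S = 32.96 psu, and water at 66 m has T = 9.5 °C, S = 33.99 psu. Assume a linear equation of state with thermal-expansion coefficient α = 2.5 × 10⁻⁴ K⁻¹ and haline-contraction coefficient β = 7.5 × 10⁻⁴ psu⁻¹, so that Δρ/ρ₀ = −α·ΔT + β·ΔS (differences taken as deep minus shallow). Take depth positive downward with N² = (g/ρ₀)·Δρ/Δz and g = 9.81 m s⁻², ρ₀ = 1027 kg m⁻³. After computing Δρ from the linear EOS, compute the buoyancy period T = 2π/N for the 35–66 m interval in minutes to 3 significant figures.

6.93 min

ΔT = +0.2 K, ΔS = +1.03 psu (deep − shallow).
Δρ/ρ₀ = −αΔT + βΔS = -5.00 × 10⁻⁵ + 7.725 × 10⁻⁴ = 7.225 × 10⁻⁴, so Δρ ≈ 0.7420 kg m⁻³.
N² = (g/ρ₀)·Δρ/Δz = g·(Δρ/ρ₀)/Δz = 9.81 × 7.225 × 10⁻⁴ / 31 = 2.2864 × 10⁻⁴ s⁻².
N = √(2.2864 × 10⁻⁴) = 0.015121 rad s⁻¹ → T = 2π/N = 415.53 s = 6.9255 min ≈ 6.93 min.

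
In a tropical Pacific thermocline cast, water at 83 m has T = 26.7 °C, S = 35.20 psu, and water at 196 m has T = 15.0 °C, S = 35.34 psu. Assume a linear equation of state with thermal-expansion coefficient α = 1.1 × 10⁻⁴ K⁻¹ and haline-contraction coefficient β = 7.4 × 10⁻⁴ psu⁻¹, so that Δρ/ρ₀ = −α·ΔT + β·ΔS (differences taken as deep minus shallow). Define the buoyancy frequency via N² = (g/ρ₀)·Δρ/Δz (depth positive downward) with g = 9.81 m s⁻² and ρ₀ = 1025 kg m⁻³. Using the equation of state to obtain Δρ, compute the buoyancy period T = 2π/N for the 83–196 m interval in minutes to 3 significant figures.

ΔT = -11.7 K, ΔS = +0.14 psu (deep − shallow).
Δρ/ρ₀ = −αΔT + βΔS = 1.287 × 10⁻³ + 1.036 × 10⁻⁴ = 1.3906 × 10⁻³, so Δρ ≈ 1.425 kg m⁻³.
N² = (g/ρ₀)·Δρ/Δz = g·(Δρ/ρ₀)/Δz = 9.81 × 1.3906 × 10⁻³ / 113 = 1.2072 × 10⁻⁴ s⁻².
N = √(1.2072 × 10⁻⁴) = 0.010987 rad s⁻¹ → T = 2π/N = 571.87 s = 9.5312 min ≈ 9.53 min.

9.53 min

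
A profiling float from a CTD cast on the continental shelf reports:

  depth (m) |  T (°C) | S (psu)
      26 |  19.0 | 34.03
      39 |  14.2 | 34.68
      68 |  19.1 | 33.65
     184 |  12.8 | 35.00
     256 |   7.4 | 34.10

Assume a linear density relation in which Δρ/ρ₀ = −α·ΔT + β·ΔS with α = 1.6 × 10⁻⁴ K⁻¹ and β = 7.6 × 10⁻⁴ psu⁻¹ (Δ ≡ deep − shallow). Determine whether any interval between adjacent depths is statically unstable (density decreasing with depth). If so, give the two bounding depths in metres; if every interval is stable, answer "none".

Evaluate Δρ/ρ₀ = −αΔT + βΔS across each adjacent pair:
  26–39 m: −αΔT+βΔS = −(1.6 × 10⁻⁴)(-4.8)+(7.6 × 10⁻⁴)(+0.65) = 1.3 × 10⁻³ → stable
  39–68 m: −αΔT+βΔS = −(1.6 × 10⁻⁴)(+4.9)+(7.6 × 10⁻⁴)(-1.03) = -1.6 × 10⁻³ → UNSTABLE
  68–184 m: −αΔT+βΔS = −(1.6 × 10⁻⁴)(-6.3)+(7.6 × 10⁻⁴)(+1.35) = 2.0 × 10⁻³ → stable
  184–256 m: −αΔT+βΔS = −(1.6 × 10⁻⁴)(-5.4)+(7.6 × 10⁻⁴)(-0.90) = 1.8 × 10⁻⁴ → stable
The 39–68 m interval has Δρ < 0: lighter water underlies denser water.

39–68 m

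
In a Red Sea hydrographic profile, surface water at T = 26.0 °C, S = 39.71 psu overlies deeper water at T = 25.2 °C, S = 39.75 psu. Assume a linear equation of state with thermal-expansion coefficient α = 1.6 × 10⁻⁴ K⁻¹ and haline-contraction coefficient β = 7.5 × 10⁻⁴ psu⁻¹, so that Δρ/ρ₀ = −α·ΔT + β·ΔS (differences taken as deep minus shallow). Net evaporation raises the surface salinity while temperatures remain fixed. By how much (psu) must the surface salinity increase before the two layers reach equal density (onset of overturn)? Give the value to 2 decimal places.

0.21 psu

Neutral buoyancy requires −α(T_deep − T_surf) + β(S_deep − S_surf′) = 0.
S_surf′ = S_deep − (α/β)·ΔT = 39.75 − (1.6 × 10⁻⁴/7.5 × 10⁻⁴)·(-0.8) = 39.9207 psu.
Increase required: 39.9207 − 39.71 = 0.2107 psu.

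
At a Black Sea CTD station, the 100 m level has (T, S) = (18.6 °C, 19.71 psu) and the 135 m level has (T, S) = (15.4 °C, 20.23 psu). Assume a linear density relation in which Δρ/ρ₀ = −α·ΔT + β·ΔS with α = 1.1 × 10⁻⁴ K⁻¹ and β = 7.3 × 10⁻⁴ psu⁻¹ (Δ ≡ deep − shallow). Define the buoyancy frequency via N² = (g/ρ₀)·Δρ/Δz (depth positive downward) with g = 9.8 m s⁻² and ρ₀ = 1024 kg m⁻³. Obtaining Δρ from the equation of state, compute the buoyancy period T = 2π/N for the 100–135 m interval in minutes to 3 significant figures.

ΔT = -3.2 K, ΔS = +0.52 psu (deep − shallow).
Δρ/ρ₀ = −αΔT + βΔS = 3.52 × 10⁻⁴ + 3.796 × 10⁻⁴ = 7.316 × 10⁻⁴, so Δρ ≈ 0.7492 kg m⁻³.
N² = (g/ρ₀)·Δρ/Δz = g·(Δρ/ρ₀)/Δz = 9.8 × 7.316 × 10⁻⁴ / 35 = 2.0485 × 10⁻⁴ s⁻².
N = √(2.0485 × 10⁻⁴) = 0.014313 rad s⁻¹ → T = 2π/N = 438.98 s = 7.3163 min ≈ 7.32 min.

7.32 min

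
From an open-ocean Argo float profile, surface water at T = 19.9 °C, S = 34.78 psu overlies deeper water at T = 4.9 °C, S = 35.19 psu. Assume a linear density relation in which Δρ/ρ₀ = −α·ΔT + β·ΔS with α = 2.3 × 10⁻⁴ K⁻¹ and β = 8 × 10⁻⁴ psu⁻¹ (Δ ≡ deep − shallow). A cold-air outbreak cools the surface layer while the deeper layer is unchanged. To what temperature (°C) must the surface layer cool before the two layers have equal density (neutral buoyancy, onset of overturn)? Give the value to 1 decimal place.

3.5 °C

Neutral buoyancy requires Δρ = 0, i.e. −α(T_deep − T_surf′) + β(S_deep − S_surf) = 0.
T_surf′ = T_deep − (β/α)·ΔS = 4.9 − (8 × 10⁻⁴/2.3 × 10⁻⁴)·(+0.41) = 3.474 °C.
Cooling required: 19.9 − (3.474) = 16.426 °C.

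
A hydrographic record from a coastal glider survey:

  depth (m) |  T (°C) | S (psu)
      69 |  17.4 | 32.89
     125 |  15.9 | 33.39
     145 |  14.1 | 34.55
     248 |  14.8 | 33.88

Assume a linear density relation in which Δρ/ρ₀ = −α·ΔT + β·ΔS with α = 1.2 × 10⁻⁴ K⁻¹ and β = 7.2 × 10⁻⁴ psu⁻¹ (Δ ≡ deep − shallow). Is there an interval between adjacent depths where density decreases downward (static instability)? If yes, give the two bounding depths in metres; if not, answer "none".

Evaluate Δρ/ρ₀ = −αΔT + βΔS across each adjacent pair:
  69–125 m: −αΔT+βΔS = −(1.2 × 10⁻⁴)(-1.5)+(7.2 × 10⁻⁴)(+0.50) = 5.4 × 10⁻⁴ → stable
  125–145 m: −αΔT+βΔS = −(1.2 × 10⁻⁴)(-1.8)+(7.2 × 10⁻⁴)(+1.16) = 1.1 × 10⁻³ → stable
  145–248 m: −αΔT+βΔS = −(1.2 × 10⁻⁴)(+0.7)+(7.2 × 10⁻⁴)(-0.67) = -5.7 × 10⁻⁴ → UNSTABLE
The 145–248 m interval has Δρ < 0: lighter water underlies denser water.

145–248 m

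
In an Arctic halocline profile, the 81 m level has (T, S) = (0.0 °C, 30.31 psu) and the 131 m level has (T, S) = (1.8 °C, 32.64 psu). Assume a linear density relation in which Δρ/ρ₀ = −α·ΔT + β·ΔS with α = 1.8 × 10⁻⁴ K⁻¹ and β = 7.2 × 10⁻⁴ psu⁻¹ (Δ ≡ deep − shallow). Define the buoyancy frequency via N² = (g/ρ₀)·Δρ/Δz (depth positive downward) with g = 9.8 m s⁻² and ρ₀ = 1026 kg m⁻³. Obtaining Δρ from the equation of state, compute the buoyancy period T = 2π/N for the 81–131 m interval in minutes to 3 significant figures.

6.43 min

ΔT = +1.8 K, ΔS = +2.33 psu (deep − shallow).
Δρ/ρ₀ = −αΔT + βΔS = -3.24 × 10⁻⁴ + 1.6776 × 10⁻³ = 1.3536 × 10⁻³, so Δρ ≈ 1.389 kg m⁻³.
N² = (g/ρ₀)·Δρ/Δz = g·(Δρ/ρ₀)/Δz = 9.8 × 1.3536 × 10⁻³ / 50 = 2.6531 × 10⁻⁴ s⁻².
N = √(2.6531 × 10⁻⁴) = 0.016288 rad s⁻¹ → T = 2π/N = 385.76 s = 6.4293 min ≈ 6.43 min.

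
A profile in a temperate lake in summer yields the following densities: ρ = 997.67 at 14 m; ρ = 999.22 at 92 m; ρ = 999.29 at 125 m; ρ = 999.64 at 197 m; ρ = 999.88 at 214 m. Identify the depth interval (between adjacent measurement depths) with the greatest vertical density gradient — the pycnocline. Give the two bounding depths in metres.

Compute the density gradient over each adjacent pair:
  14–92 m: Δρ/Δz = 1.55/78 = 0.020 kg m⁻⁴
  92–125 m: Δρ/Δz = 0.07/33 = 2.1 × 10⁻³ kg m⁻⁴
  125–197 m: Δρ/Δz = 0.35/72 = 4.9 × 10⁻³ kg m⁻⁴
  197–214 m: Δρ/Δz = 0.24/17 = 0.014 kg m⁻⁴
The largest gradient is in the 14–92 m interval — the pycnocline.

14–92 m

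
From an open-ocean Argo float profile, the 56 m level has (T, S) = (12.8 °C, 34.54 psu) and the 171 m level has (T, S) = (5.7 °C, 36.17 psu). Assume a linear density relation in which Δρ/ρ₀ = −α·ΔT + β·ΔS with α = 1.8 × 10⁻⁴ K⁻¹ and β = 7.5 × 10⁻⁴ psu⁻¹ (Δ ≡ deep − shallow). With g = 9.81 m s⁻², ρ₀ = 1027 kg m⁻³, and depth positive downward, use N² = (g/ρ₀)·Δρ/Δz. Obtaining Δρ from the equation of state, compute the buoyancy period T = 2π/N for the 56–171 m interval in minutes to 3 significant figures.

7.17 min

ΔT = -7.1 K, ΔS = +1.63 psu (deep − shallow).
Δρ/ρ₀ = −αΔT + βΔS = 1.278 × 10⁻³ + 1.2225 × 10⁻³ = 2.5005 × 10⁻³, so Δρ ≈ 2.568 kg m⁻³.
N² = (g/ρ₀)·Δρ/Δz = g·(Δρ/ρ₀)/Δz = 9.81 × 2.5005 × 10⁻³ / 115 = 2.1330 × 10⁻⁴ s⁻².
N = √(2.1330 × 10⁻⁴) = 0.014605 rad s⁻¹ → T = 2π/N = 430.21 s = 7.1702 min ≈ 7.17 min.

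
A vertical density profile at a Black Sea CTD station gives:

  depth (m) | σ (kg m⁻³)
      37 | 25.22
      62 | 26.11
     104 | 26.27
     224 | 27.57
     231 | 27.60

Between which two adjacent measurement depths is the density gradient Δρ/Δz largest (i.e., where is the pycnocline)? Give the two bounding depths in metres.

37–62 m

Compute the density gradient over each adjacent pair:
  37–62 m: Δρ/Δz = 0.89/25 = 0.036 kg m⁻⁴
  62–104 m: Δρ/Δz = 0.16/42 = 3.8 × 10⁻³ kg m⁻⁴
  104–224 m: Δρ/Δz = 1.30/120 = 0.011 kg m⁻⁴
  224–231 m: Δρ/Δz = 0.03/7 = 4.3 × 10⁻³ kg m⁻⁴
The largest gradient is in the 37–62 m interval — the pycnocline.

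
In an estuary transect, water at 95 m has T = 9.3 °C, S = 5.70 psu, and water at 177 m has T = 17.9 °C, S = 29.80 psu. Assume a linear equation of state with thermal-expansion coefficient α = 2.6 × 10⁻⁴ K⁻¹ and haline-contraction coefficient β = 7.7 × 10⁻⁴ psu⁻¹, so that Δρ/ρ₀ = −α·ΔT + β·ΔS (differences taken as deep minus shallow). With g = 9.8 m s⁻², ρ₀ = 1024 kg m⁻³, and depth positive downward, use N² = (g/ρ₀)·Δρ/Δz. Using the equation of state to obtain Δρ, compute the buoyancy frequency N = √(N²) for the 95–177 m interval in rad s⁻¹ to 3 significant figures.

ΔT = +8.6 K, ΔS = +24.10 psu (deep − shallow).
Δρ/ρ₀ = −αΔT + βΔS = -2.236 × 10⁻³ + 0.018557 = 0.016321, so Δρ ≈ 16.71 kg m⁻³.
N² = (g/ρ₀)·Δρ/Δz = g·(Δρ/ρ₀)/Δz = 9.8 × 0.016321 / 82 = 1.9506 × 10⁻³ s⁻².
N = √(1.9506 × 10⁻³) = 0.044166 rad s⁻¹ ≈ 0.0442 rad s⁻¹.

0.0442 rad s⁻¹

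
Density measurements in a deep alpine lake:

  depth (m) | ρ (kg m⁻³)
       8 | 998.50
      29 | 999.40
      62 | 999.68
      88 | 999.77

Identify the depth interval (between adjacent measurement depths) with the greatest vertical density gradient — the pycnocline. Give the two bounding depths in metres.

Compute the density gradient over each adjacent pair:
  8–29 m: Δρ/Δz = 0.90/21 = 0.043 kg m⁻⁴
  29–62 m: Δρ/Δz = 0.28/33 = 8.5 × 10⁻³ kg m⁻⁴
  62–88 m: Δρ/Δz = 0.09/26 = 3.5 × 10⁻³ kg m⁻⁴
The largest gradient is in the 8–29 m interval — the pycnocline.

8–29 m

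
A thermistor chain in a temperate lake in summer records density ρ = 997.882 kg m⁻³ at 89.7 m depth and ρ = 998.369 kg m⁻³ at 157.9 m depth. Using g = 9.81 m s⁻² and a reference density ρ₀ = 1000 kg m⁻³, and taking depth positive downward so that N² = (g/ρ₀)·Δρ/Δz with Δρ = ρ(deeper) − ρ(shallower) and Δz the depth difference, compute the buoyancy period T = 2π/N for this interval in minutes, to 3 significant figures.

12.5 min

Δρ = 998.369 − 997.882 = 0.487 kg m⁻³ over Δz = 157.9 − 89.7 = 68.2 m.
N² = (9.81/1000) × (0.487/68.2) = 7.0051 × 10⁻⁵ s⁻².
N = √(7.0051 × 10⁻⁵) = 8.3696 × 10⁻³ rad s⁻¹, so T = 2π/N = 750.72 s = 12.512 min ≈ 12.5 min.
N² > 0, so the interval is statically stable.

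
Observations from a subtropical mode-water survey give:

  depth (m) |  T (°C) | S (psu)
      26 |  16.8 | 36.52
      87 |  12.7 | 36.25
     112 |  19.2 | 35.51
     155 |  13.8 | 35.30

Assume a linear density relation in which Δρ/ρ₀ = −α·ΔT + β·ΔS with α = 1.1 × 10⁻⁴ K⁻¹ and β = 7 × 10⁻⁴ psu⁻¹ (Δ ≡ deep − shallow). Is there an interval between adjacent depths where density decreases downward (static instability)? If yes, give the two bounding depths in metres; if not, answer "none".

87–112 m

Evaluate Δρ/ρ₀ = −αΔT + βΔS across each adjacent pair:
  26–87 m: −αΔT+βΔS = −(1.1 × 10⁻⁴)(-4.1)+(7 × 10⁻⁴)(-0.27) = 2.6 × 10⁻⁴ → stable
  87–112 m: −αΔT+βΔS = −(1.1 × 10⁻⁴)(+6.5)+(7 × 10⁻⁴)(-0.74) = -1.2 × 10⁻³ → UNSTABLE
  112–155 m: −αΔT+βΔS = −(1.1 × 10⁻⁴)(-5.4)+(7 × 10⁻⁴)(-0.21) = 4.5 × 10⁻⁴ → stable
The 87–112 m interval has Δρ < 0: lighter water underlies denser water.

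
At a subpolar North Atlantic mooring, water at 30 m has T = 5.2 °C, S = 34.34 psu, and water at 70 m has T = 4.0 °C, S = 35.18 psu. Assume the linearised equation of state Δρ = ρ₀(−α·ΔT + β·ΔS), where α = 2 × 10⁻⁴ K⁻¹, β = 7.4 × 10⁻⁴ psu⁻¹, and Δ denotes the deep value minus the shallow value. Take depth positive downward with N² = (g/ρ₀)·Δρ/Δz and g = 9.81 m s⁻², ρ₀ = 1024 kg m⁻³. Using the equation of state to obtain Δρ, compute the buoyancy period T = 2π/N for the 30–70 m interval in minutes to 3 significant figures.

7.20 min

ΔT = -1.2 K, ΔS = +0.84 psu (deep − shallow).
Δρ/ρ₀ = −αΔT + βΔS = 2.40 × 10⁻⁴ + 6.216 × 10⁻⁴ = 8.616 × 10⁻⁴, so Δρ ≈ 0.8823 kg m⁻³.
N² = (g/ρ₀)·Δρ/Δz = g·(Δρ/ρ₀)/Δz = 9.81 × 8.616 × 10⁻⁴ / 40 = 2.1131 × 10⁻⁴ s⁻².
N = √(2.1131 × 10⁻⁴) = 0.014537 rad s⁻¹ → T = 2π/N = 432.22 s = 7.2037 min ≈ 7.20 min.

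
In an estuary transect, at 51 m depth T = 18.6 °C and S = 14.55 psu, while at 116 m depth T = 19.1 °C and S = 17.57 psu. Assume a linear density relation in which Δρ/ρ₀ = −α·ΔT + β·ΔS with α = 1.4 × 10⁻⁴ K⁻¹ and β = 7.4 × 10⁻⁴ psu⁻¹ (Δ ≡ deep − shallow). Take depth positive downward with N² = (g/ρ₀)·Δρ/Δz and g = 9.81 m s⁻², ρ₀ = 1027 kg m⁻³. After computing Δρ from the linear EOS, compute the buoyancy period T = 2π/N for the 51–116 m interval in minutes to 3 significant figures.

5.79 min

ΔT = +0.5 K, ΔS = +3.02 psu (deep − shallow).
Δρ/ρ₀ = −αΔT + βΔS = -7.00 × 10⁻⁵ + 2.2348 × 10⁻³ = 2.1648 × 10⁻³, so Δρ ≈ 2.223 kg m⁻³.
N² = (g/ρ₀)·Δρ/Δz = g·(Δρ/ρ₀)/Δz = 9.81 × 2.1648 × 10⁻³ / 65 = 3.2672 × 10⁻⁴ s⁻².
N = √(3.2672 × 10⁻⁴) = 0.018075 rad s⁻¹ → T = 2π/N = 347.62 s = 5.7937 min ≈ 5.79 min.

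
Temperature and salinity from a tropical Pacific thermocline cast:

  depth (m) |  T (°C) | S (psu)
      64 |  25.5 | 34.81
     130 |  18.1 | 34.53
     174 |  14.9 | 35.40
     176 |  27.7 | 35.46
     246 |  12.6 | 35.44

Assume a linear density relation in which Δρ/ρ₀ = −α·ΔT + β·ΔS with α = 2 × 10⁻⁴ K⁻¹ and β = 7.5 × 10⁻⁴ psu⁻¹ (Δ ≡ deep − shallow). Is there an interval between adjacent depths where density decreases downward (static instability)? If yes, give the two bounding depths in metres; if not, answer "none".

Evaluate Δρ/ρ₀ = −αΔT + βΔS across each adjacent pair:
  64–130 m: −αΔT+βΔS = −(2 × 10⁻⁴)(-7.4)+(7.5 × 10⁻⁴)(-0.28) = 1.3 × 10⁻³ → stable
  130–174 m: −αΔT+βΔS = −(2 × 10⁻⁴)(-3.2)+(7.5 × 10⁻⁴)(+0.87) = 1.3 × 10⁻³ → stable
  174–176 m: −αΔT+βΔS = −(2 × 10⁻⁴)(+12.8)+(7.5 × 10⁻⁴)(+0.06) = -2.5 × 10⁻³ → UNSTABLE
  176–246 m: −αΔT+βΔS = −(2 × 10⁻⁴)(-15.1)+(7.5 × 10⁻⁴)(-0.02) = 3.0 × 10⁻³ → stable
The 174–176 m interval has Δρ < 0: lighter water underlies denser water.

174–176 m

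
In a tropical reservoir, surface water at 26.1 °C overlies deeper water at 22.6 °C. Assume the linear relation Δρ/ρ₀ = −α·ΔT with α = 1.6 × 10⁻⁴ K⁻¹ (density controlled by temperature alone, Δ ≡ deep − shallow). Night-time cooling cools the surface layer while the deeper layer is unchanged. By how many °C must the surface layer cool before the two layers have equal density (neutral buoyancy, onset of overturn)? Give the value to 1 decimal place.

3.5 °C

With temperature the only control, equal density requires T_surf′ = T_deep.
T_surf′ = 22.6 °C.
Cooling required: 26.1 − 22.6 = 3.5 °C.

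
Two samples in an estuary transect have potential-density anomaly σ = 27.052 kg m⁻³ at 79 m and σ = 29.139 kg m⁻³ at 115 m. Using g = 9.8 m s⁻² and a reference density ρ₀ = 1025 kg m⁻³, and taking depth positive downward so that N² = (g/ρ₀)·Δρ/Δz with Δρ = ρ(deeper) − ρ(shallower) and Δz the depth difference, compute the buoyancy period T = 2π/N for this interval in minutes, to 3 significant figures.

4.45 min

Δρ = 1029.139 − 1027.052 = 2.087 kg m⁻³ over Δz = 115 − 79 = 36 m.
N² = (9.8/1025) × (2.087/36) = 5.5427 × 10⁻⁴ s⁻².
N = √(5.5427 × 10⁻⁴) = 0.023543 rad s⁻¹, so T = 2π/N = 266.88 s = 4.4480 min ≈ 4.45 min.
N² > 0, so the interval is statically stable.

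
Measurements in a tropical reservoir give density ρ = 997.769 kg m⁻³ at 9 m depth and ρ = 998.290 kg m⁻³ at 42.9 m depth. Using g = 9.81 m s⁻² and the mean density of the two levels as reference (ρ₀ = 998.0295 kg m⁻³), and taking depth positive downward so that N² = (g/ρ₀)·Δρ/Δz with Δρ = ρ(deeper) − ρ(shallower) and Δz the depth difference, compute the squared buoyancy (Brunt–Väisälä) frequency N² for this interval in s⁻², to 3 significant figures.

1.51 × 10⁻⁴ s⁻²

Δρ = 998.290 − 997.769 = 0.521 kg m⁻³ over Δz = 42.9 − 9 = 33.9 m.
N² = (9.81/998.0295) × (0.521/33.9) = 1.5106 × 10⁻⁴ s⁻² ≈ 1.51 × 10⁻⁴ s⁻².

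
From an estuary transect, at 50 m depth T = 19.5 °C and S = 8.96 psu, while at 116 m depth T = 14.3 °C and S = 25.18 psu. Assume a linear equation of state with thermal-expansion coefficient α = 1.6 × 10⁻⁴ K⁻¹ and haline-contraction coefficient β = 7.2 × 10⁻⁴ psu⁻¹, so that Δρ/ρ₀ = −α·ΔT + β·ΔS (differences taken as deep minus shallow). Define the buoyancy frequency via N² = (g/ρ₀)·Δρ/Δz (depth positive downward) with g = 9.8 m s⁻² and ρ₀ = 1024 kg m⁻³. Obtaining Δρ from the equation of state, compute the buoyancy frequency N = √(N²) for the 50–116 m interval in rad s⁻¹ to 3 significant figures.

0.0431 rad s⁻¹

ΔT = -5.2 K, ΔS = +16.22 psu (deep − shallow).
Δρ/ρ₀ = −αΔT + βΔS = 8.32 × 10⁻⁴ + 0.0116784 = 0.0125104, so Δρ ≈ 12.81 kg m⁻³.
N² = (g/ρ₀)·Δρ/Δz = g·(Δρ/ρ₀)/Δz = 9.8 × 0.0125104 / 66 = 1.8576 × 10⁻³ s⁻².
N = √(1.8576 × 10⁻³) = 0.043100 rad s⁻¹ ≈ 0.0431 rad s⁻¹.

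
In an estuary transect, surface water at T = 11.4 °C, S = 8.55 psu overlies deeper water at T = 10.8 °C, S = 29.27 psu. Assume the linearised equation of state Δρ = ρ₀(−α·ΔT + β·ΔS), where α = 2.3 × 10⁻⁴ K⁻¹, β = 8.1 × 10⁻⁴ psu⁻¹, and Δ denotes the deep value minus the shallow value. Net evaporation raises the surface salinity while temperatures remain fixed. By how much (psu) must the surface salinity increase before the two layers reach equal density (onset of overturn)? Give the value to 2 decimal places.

20.89 psu

Neutral buoyancy requires −α(T_deep − T_surf) + β(S_deep − S_surf′) = 0.
S_surf′ = S_deep − (α/β)·ΔT = 29.27 − (2.3 × 10⁻⁴/8.1 × 10⁻⁴)·(-0.6) = 29.4404 psu.
Increase required: 29.4404 − 8.55 = 20.8904 psu.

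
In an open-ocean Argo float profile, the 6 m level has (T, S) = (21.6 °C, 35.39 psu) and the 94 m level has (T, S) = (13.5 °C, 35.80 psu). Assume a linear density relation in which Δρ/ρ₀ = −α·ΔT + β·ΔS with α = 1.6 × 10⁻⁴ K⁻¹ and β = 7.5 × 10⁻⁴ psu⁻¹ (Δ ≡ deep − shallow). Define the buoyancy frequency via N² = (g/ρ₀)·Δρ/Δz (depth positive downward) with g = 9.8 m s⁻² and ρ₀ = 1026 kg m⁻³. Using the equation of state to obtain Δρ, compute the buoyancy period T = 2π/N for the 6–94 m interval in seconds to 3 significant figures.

470 s

ΔT = -8.1 K, ΔS = +0.41 psu (deep − shallow).
Δρ/ρ₀ = −αΔT + βΔS = 1.296 × 10⁻³ + 3.075 × 10⁻⁴ = 1.6035 × 10⁻³, so Δρ ≈ 1.645 kg m⁻³.
N² = (g/ρ₀)·Δρ/Δz = g·(Δρ/ρ₀)/Δz = 9.8 × 1.6035 × 10⁻³ / 88 = 1.7857 × 10⁻⁴ s⁻².
N = √(1.7857 × 10⁻⁴) = 0.013363 rad s⁻¹ → T = 2π/N = 470.19 s ≈ 470 s.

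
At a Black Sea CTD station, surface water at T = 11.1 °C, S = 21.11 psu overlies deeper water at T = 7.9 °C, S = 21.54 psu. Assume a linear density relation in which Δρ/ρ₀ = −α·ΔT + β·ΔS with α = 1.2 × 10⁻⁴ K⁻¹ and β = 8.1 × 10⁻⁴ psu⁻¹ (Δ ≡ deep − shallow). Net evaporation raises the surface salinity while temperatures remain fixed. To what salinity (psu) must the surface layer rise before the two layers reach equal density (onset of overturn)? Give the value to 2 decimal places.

Neutral buoyancy requires −α(T_deep − T_surf) + β(S_deep − S_surf′) = 0.
S_surf′ = S_deep − (α/β)·ΔT = 21.54 − (1.2 × 10⁻⁴/8.1 × 10⁻⁴)·(-3.2) = 22.0141 psu.
Increase required: 22.0141 − 21.11 = 0.9041 psu.

22.01 psu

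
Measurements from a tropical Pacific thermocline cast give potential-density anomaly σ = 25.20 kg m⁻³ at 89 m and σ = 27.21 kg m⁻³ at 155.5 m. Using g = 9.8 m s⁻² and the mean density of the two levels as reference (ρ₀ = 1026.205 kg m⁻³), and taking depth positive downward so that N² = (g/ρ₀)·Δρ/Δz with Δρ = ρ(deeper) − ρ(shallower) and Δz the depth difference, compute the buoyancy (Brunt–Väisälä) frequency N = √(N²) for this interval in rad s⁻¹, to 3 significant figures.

0.0170 rad s⁻¹

Δρ = 1027.21 − 1025.20 = 2.01 kg m⁻³ over Δz = 155.5 − 89 = 66.5 m.
N² = (9.8/1026.205) × (2.01/66.5) = 2.8865 × 10⁻⁴ s⁻².
N = √(2.8865 × 10⁻⁴) = 0.016990 rad s⁻¹ ≈ 0.0170 rad s⁻¹.
A positive N² confirms static stability across the interval.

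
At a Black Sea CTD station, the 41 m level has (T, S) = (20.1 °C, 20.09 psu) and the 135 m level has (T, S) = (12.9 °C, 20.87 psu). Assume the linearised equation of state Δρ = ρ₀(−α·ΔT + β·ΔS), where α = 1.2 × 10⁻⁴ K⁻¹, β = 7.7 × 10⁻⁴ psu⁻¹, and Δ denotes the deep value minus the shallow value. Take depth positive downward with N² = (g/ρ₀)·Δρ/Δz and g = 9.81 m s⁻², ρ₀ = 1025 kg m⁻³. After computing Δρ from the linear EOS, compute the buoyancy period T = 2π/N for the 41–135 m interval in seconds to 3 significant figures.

ΔT = -7.2 K, ΔS = +0.78 psu (deep − shallow).
Δρ/ρ₀ = −αΔT + βΔS = 8.64 × 10⁻⁴ + 6.006 × 10⁻⁴ = 1.4646 × 10⁻³, so Δρ ≈ 1.501 kg m⁻³.
N² = (g/ρ₀)·Δρ/Δz = g·(Δρ/ρ₀)/Δz = 9.81 × 1.4646 × 10⁻³ / 94 = 1.5285 × 10⁻⁴ s⁻².
N = √(1.5285 × 10⁻⁴) = 0.012363 rad s⁻¹ → T = 2π/N = 508.22 s ≈ 508 s.

508 s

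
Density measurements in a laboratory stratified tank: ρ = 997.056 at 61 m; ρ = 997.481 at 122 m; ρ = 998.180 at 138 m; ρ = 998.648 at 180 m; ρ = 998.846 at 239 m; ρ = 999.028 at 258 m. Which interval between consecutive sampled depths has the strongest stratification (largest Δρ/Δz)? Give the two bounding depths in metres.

122–138 m

Compute the density gradient over each adjacent pair:
  61–122 m: Δρ/Δz = 0.425/61 = 7.0 × 10⁻³ kg m⁻⁴
  122–138 m: Δρ/Δz = 0.699/16 = 0.044 kg m⁻⁴
  138–180 m: Δρ/Δz = 0.468/42 = 0.011 kg m⁻⁴
  180–239 m: Δρ/Δz = 0.198/59 = 3.4 × 10⁻³ kg m⁻⁴
  239–258 m: Δρ/Δz = 0.182/19 = 9.6 × 10⁻³ kg m⁻⁴
The largest gradient is in the 122–138 m interval — the pycnocline.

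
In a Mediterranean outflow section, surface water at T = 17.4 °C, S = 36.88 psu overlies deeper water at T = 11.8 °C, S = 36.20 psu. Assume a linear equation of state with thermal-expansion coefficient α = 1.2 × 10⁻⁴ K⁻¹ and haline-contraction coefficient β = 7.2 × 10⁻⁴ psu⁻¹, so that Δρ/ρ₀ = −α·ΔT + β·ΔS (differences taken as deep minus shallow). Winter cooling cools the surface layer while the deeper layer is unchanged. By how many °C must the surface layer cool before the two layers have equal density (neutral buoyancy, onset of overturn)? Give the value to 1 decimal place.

Neutral buoyancy requires Δρ = 0, i.e. −α(T_deep − T_surf′) + β(S_deep − S_surf) = 0.
T_surf′ = T_deep − (β/α)·ΔS = 11.8 − (7.2 × 10⁻⁴/1.2 × 10⁻⁴)·(-0.68) = 15.880 °C.
Cooling required: 17.4 − (15.880) = 1.520 °C.

1.5 °C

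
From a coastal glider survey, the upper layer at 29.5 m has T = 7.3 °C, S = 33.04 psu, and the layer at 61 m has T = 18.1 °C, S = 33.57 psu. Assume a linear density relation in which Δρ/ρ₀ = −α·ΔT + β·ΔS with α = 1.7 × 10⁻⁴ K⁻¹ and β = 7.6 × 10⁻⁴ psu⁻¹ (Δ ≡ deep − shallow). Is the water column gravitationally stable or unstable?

unstable

ΔT = 18.1 − 7.3 = +10.8 K and ΔS = 33.57 − 33.04 = +0.53 psu (deep − shallow).
−αΔT = -1.836 × 10⁻³; βΔS = 4.028 × 10⁻⁴; sum Δρ/ρ₀ = -1.4332 × 10⁻³.
Δρ/ρ₀ < 0, so Δρ < 0: deeper water is lighter → statically unstable; the column would overturn.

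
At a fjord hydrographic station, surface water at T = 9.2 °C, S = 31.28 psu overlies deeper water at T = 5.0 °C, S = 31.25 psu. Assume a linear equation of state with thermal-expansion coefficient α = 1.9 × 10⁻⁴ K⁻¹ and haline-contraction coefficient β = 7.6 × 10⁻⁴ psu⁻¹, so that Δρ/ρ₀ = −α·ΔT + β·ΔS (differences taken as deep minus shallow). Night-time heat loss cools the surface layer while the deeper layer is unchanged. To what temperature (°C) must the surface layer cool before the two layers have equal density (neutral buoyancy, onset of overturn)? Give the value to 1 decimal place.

Neutral buoyancy requires Δρ = 0, i.e. −α(T_deep − T_surf′) + β(S_deep − S_surf) = 0.
T_surf′ = T_deep − (β/α)·ΔS = 5.0 − (7.6 × 10⁻⁴/1.9 × 10⁻⁴)·(-0.03) = 5.120 °C.
Cooling required: 9.2 − (5.120) = 4.080 °C.

5.1 °C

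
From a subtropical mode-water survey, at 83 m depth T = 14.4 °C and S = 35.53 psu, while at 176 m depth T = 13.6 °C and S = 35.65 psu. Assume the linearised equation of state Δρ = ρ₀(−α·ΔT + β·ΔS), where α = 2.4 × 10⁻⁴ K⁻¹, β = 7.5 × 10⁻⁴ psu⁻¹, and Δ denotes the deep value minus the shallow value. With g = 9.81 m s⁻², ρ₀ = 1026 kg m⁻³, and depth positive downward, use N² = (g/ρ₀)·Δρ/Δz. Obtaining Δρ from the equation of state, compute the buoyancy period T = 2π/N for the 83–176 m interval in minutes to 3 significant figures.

ΔT = -0.8 K, ΔS = +0.12 psu (deep − shallow).
Δρ/ρ₀ = −αΔT + βΔS = 1.92 × 10⁻⁴ + 9.00 × 10⁻⁵ = 2.82 × 10⁻⁴, so Δρ ≈ 0.2893 kg m⁻³.
N² = (g/ρ₀)·Δρ/Δz = g·(Δρ/ρ₀)/Δz = 9.81 × 2.82 × 10⁻⁴ / 93 = 2.9746 × 10⁻⁵ s⁻².
N = √(2.9746 × 10⁻⁵) = 5.4540 × 10⁻³ rad s⁻¹ → T = 2π/N = 1.1520 × 10³ s = 19.200 min ≈ 19.2 min.

19.2 min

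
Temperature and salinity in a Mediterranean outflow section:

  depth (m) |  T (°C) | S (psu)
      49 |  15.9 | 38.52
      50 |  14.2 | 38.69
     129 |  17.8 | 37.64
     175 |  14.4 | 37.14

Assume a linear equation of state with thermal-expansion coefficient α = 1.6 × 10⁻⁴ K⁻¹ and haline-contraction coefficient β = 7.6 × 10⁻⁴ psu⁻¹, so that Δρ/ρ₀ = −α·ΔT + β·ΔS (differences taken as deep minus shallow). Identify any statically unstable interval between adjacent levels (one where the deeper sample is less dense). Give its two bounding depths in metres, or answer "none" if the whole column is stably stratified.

Evaluate Δρ/ρ₀ = −αΔT + βΔS across each adjacent pair:
  49–50 m: −αΔT+βΔS = −(1.6 × 10⁻⁴)(-1.7)+(7.6 × 10⁻⁴)(+0.17) = 4.0 × 10⁻⁴ → stable
  50–129 m: −αΔT+βΔS = −(1.6 × 10⁻⁴)(+3.6)+(7.6 × 10⁻⁴)(-1.05) = -1.4 × 10⁻³ → UNSTABLE
  129–175 m: −αΔT+βΔS = −(1.6 × 10⁻⁴)(-3.4)+(7.6 × 10⁻⁴)(-0.50) = 1.6 × 10⁻⁴ → stable
The 50–129 m interval has Δρ < 0: lighter water underlies denser water.

50–129 m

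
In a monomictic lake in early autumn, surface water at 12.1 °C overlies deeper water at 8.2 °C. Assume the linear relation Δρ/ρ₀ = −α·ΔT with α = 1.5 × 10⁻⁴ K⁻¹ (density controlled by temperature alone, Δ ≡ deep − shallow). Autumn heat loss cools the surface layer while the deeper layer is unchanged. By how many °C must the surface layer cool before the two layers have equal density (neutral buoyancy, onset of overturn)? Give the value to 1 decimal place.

With temperature the only control, equal density requires T_surf′ = T_deep.
T_surf′ = 8.2 °C.
Cooling required: 12.1 − 8.2 = 3.9 °C.

3.9 °C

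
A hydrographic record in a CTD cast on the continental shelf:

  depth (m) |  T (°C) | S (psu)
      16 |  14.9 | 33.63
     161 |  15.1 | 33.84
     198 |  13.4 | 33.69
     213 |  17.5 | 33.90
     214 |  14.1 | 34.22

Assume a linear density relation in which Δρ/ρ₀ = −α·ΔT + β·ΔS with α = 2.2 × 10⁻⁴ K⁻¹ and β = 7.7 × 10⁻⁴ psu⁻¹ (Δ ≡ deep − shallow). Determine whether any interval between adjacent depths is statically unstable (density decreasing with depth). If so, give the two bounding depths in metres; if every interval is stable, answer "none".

Evaluate Δρ/ρ₀ = −αΔT + βΔS across each adjacent pair:
  16–161 m: −αΔT+βΔS = −(2.2 × 10⁻⁴)(+0.2)+(7.7 × 10⁻⁴)(+0.21) = 1.2 × 10⁻⁴ → stable
  161–198 m: −αΔT+βΔS = −(2.2 × 10⁻⁴)(-1.7)+(7.7 × 10⁻⁴)(-0.15) = 2.6 × 10⁻⁴ → stable
  198–213 m: −αΔT+βΔS = −(2.2 × 10⁻⁴)(+4.1)+(7.7 × 10⁻⁴)(+0.21) = -7.4 × 10⁻⁴ → UNSTABLE
  213–214 m: −αΔT+βΔS = −(2.2 × 10⁻⁴)(-3.4)+(7.7 × 10⁻⁴)(+0.32) = 9.9 × 10⁻⁴ → stable
The 198–213 m interval has Δρ < 0: lighter water underlies denser water.

198–213 m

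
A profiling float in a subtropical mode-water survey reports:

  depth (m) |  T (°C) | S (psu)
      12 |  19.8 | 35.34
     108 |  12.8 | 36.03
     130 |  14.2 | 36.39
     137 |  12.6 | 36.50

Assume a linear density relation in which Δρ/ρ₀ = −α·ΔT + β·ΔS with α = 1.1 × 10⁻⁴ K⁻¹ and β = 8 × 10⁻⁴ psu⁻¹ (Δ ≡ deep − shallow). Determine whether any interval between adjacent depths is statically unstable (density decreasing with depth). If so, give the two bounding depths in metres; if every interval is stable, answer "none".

Evaluate Δρ/ρ₀ = −αΔT + βΔS across each adjacent pair:
  12–108 m: −αΔT+βΔS = −(1.1 × 10⁻⁴)(-7.0)+(8 × 10⁻⁴)(+0.69) = 1.3 × 10⁻³ → stable
  108–130 m: −αΔT+βΔS = −(1.1 × 10⁻⁴)(+1.4)+(8 × 10⁻⁴)(+0.36) = 1.3 × 10⁻⁴ → stable
  130–137 m: −αΔT+βΔS = −(1.1 × 10⁻⁴)(-1.6)+(8 × 10⁻⁴)(+0.11) = 2.6 × 10⁻⁴ → stable
Every interval has Δρ > 0: the column is stably stratified throughout.

none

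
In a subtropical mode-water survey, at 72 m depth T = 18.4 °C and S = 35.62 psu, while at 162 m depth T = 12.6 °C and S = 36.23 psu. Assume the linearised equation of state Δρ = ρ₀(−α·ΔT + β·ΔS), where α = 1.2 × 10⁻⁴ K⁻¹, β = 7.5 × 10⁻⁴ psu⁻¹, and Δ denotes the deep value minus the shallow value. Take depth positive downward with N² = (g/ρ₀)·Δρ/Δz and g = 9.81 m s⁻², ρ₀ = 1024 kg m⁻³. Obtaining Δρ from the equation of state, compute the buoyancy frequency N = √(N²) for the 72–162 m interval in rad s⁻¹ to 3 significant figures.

ΔT = -5.8 K, ΔS = +0.61 psu (deep − shallow).
Δρ/ρ₀ = −αΔT + βΔS = 6.96 × 10⁻⁴ + 4.575 × 10⁻⁴ = 1.1535 × 10⁻³, so Δρ ≈ 1.181 kg m⁻³.
N² = (g/ρ₀)·Δρ/Δz = g·(Δρ/ρ₀)/Δz = 9.81 × 1.1535 × 10⁻³ / 90 = 1.2573 × 10⁻⁴ s⁻².
N = √(1.2573 × 10⁻⁴) = 0.011213 rad s⁻¹ ≈ 0.0112 rad s⁻¹.

0.0112 rad s⁻¹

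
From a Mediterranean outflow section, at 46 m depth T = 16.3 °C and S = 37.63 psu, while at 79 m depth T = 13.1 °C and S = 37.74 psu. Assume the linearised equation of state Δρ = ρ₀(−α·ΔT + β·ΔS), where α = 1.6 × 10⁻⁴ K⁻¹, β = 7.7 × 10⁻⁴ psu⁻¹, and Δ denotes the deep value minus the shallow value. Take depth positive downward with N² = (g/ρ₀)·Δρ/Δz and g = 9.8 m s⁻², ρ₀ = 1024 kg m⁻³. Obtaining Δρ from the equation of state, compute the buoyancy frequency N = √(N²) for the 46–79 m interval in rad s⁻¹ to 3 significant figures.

ΔT = -3.2 K, ΔS = +0.11 psu (deep − shallow).
Δρ/ρ₀ = −αΔT + βΔS = 5.12 × 10⁻⁴ + 8.47 × 10⁻⁵ = 5.967 × 10⁻⁴, so Δρ ≈ 0.6110 kg m⁻³.
N² = (g/ρ₀)·Δρ/Δz = g·(Δρ/ρ₀)/Δz = 9.8 × 5.967 × 10⁻⁴ / 33 = 1.7720 × 10⁻⁴ s⁻².
N = √(1.7720 × 10⁻⁴) = 0.013312 rad s⁻¹ ≈ 0.0133 rad s⁻¹.

0.0133 rad s⁻¹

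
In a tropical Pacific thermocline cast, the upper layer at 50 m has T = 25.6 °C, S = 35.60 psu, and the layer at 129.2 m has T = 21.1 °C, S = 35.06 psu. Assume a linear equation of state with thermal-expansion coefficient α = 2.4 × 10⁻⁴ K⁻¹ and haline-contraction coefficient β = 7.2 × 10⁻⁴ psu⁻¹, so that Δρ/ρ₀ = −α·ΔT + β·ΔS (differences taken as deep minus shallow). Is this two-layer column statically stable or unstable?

stable

ΔT = 21.1 − 25.6 = -4.5 K and ΔS = 35.06 − 35.60 = -0.54 psu (deep − shallow).
−αΔT = 1.08 × 10⁻³; βΔS = -3.888 × 10⁻⁴; sum Δρ/ρ₀ = 6.912 × 10⁻⁴.
Δρ/ρ₀ > 0, so Δρ > 0: deeper water is denser → statically stable.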